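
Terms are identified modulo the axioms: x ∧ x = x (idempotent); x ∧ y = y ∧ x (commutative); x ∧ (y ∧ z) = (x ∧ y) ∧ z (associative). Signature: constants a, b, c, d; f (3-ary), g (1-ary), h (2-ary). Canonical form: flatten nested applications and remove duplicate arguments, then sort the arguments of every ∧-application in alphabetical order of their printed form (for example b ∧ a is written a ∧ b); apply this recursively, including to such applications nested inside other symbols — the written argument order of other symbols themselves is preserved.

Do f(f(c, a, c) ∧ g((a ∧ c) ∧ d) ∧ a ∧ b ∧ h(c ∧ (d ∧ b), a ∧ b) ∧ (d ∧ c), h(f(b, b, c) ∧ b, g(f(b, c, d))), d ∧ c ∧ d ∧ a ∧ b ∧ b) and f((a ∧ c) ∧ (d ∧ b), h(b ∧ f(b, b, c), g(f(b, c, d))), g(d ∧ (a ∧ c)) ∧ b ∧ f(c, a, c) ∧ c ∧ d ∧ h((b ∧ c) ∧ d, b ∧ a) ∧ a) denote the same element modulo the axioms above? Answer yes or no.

Answer: no — f(a ∧ b ∧ c ∧ d ∧ f(c, a, c) ∧ g(a ∧ c ∧ d) ∧ h(b ∧ c ∧ d, a ∧ b), h(b ∧ f(b, b, c), g(f(b, c, d))), a ∧ b ∧ c ∧ d) vs f(a ∧ b ∧ c ∧ d, h(b ∧ f(b, b, c), g(f(b, c, d))), a ∧ b ∧ c ∧ d ∧ f(c, a, c) ∧ g(a ∧ c ∧ d) ∧ h(b ∧ c ∧ d, a ∧ b))

Derivation:
Left:  f(f(c, a, c) ∧ g((a ∧ c) ∧ d) ∧ a ∧ b ∧ h(c ∧ (d ∧ b), a ∧ b) ∧ (d ∧ c), h(f(b, b, c) ∧ b, g(f(b, c, d))), d ∧ c ∧ d ∧ a ∧ b ∧ b)
  Descend into:  f(c, a, c) ∧ g((a ∧ c) ∧ d) ∧ a ∧ b ∧ h(c ∧ (d ∧ b), a ∧ b) ∧ (d ∧ c)
  Un-nest:  f(c, a, c) ∧ g((a ∧ c) ∧ d) ∧ a ∧ b ∧ h(c ∧ (d ∧ b), a ∧ b) ∧ d ∧ c
  Inside:  g((a ∧ c) ∧ d)  →  g(a ∧ c ∧ d)
  Canonicalize subterm:  h(c ∧ (d ∧ b), a ∧ b)  →  h(b ∧ c ∧ d, a ∧ b)
  Sort arguments:  a ∧ b ∧ c ∧ d ∧ f(c, a, c) ∧ g(a ∧ c ∧ d) ∧ h(b ∧ c ∧ d, a ∧ b)
  Rebuild:  f(a ∧ b ∧ c ∧ d ∧ f(c, a, c) ∧ g(a ∧ c ∧ d) ∧ h(b ∧ c ∧ d, a ∧ b), h(b ∧ f(b, b, c), g(f(b, c, d))), a ∧ b ∧ c ∧ d)
Right:  f((a ∧ c) ∧ (d ∧ b), h(b ∧ f(b, b, c), g(f(b, c, d))), g(d ∧ (a ∧ c)) ∧ b ∧ f(c, a, c) ∧ c ∧ d ∧ h((b ∧ c) ∧ d, b ∧ a) ∧ a)
  Focus inside:  g(d ∧ (a ∧ c)) ∧ b ∧ f(c, a, c) ∧ c ∧ d ∧ h((b ∧ c) ∧ d, b ∧ a) ∧ a
  Simplify inside:  g(d ∧ (a ∧ c))  →  g(a ∧ c ∧ d)
  Canonicalize subterm:  h((b ∧ c) ∧ d, b ∧ a)  →  h(b ∧ c ∧ d, a ∧ b)
  Sort arguments:  a ∧ b ∧ c ∧ d ∧ f(c, a, c) ∧ g(a ∧ c ∧ d) ∧ h(b ∧ c ∧ d, a ∧ b)
  Reassemble:  f(a ∧ b ∧ c ∧ d, h(b ∧ f(b, b, c), g(f(b, c, d))), a ∧ b ∧ c ∧ d ∧ f(c, a, c) ∧ g(a ∧ c ∧ d) ∧ h(b ∧ c ∧ d, a ∧ b))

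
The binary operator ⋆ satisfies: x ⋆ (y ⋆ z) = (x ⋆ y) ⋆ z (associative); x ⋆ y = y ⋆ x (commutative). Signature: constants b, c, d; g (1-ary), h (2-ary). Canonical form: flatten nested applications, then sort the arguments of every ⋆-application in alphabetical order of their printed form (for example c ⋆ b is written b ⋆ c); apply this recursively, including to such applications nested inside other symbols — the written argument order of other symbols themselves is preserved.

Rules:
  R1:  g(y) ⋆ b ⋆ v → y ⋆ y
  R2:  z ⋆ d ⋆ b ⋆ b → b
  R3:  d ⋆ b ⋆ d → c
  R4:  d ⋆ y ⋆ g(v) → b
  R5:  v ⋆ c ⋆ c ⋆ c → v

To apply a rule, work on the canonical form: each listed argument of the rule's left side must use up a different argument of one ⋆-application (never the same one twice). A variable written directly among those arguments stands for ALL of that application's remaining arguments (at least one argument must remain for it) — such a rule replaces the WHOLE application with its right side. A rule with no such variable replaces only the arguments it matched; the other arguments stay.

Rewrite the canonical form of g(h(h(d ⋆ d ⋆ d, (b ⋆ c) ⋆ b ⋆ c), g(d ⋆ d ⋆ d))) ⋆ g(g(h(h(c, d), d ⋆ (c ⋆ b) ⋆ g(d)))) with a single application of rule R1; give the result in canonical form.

Answer: g(g(h(h(c, d), d ⋆ d))) ⋆ g(h(h(d ⋆ d ⋆ d, b ⋆ b ⋆ c ⋆ c), g(d ⋆ d ⋆ d)))

Derivation:
Canonical form:  g(g(h(h(c, d), b ⋆ c ⋆ d ⋆ g(d)))) ⋆ g(h(h(d ⋆ d ⋆ d, b ⋆ b ⋆ c ⋆ c), g(d ⋆ d ⋆ d)))
Match R1:  consume b, g(d);  v := c ⋆ d, y := d
The extension variable absorbs all remaining arguments, so the whole application is rewritten.
Result:  g(g(h(h(c, d), d ⋆ d))) ⋆ g(h(h(d ⋆ d ⋆ d, b ⋆ b ⋆ c ⋆ c), g(d ⋆ d ⋆ d)))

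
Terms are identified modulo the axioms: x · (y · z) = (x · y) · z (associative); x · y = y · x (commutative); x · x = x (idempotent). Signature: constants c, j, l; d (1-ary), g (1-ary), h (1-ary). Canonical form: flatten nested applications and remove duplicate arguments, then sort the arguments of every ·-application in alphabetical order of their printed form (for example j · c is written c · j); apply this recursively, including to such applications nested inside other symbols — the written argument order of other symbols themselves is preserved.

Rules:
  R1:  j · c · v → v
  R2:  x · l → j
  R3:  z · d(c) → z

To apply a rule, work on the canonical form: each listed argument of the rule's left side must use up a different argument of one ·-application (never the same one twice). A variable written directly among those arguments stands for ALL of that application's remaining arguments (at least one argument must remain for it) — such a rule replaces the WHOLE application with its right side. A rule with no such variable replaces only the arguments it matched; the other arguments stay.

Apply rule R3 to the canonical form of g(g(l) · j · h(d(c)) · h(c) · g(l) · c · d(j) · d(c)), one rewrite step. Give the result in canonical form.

Answer: g(c · d(j) · g(l) · h(c) · h(d(c)) · j)

Derivation:
Canonical form:  g(c · d(c) · d(j) · g(l) · h(c) · h(d(c)) · j)
R3 matches:  uses d(c);  z := c · d(j) · g(l) · h(c) · h(d(c)) · j
The extension variable absorbs all remaining arguments, so the whole application is rewritten.
New term:  g(c · d(j) · g(l) · h(c) · h(d(c)) · j)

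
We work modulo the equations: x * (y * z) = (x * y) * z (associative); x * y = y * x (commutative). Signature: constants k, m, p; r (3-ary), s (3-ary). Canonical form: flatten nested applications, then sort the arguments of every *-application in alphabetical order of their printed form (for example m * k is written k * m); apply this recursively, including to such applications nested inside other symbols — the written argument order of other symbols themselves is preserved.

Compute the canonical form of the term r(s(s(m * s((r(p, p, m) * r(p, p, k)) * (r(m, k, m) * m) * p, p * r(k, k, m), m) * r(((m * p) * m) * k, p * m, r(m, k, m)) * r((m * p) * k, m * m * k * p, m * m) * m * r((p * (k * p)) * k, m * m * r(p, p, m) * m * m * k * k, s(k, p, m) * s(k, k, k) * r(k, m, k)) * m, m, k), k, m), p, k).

Answer: r(s(s(m * m * m * r(k * k * p * p, k * k * m * m * m * m * r(p, p, m), r(k, m, k) * s(k, k, k) * s(k, p, m)) * r(k * m * m * p, m * p, r(m, k, m)) * r(k * m * p, k * m * m * p, m * m) * s(m * p * r(m, k, m) * r(p, p, k) * r(p, p, m), p * r(k, k, m), m), m, k), k, m), p, k)

Derivation:
Descend into:  m * s((r(p, p, m) * r(p, p, k)) * (r(m, k, m) * m) * p, p * r(k, k, m), m) * r(((m * p) * m) * k, p * m, r(m, k, m)) * r((m * p) * k, m * m * k * p, m * m) * m * r((p * (k * p)) * k, m * m * r(p, p, m) * m * m * k * k, s(k, p, m) * s(k, k, k) * r(k, m, k)) * m
Canonicalize subterm:  s((r(p, p, m) * r(p, p, k)) * (r(m, k, m) * m) * p, p * r(k, k, m), m)  →  s(m * p * r(m, k, m) * r(p, p, k) * r(p, p, m), p * r(k, k, m), m)
Canonicalize subterm:  r(((m * p) * m) * k, p * m, r(m, k, m))  →  r(k * m * m * p, m * p, r(m, k, m))
Simplify inside:  r((m * p) * k, m * m * k * p, m * m)  →  r(k * m * p, k * m * m * p, m * m)
Order the arguments:  m * m * m * r(k * k * p * p, k * k * m * m * m * m * r(p, p, m), r(k, m, k) * s(k, k, k) * s(k, p, m)) * r(k * m * m * p, m * p, r(m, k, m)) * r(k * m * p, k * m * m * p, m * m) * s(m * p * r(m, k, m) * r(p, p, k) * r(p, p, m), p * r(k, k, m), m)
Rebuild:  r(s(s(m * m * m * r(k * k * p * p, k * k * m * m * m * m * r(p, p, m), r(k, m, k) * s(k, k, k) * s(k, p, m)) * r(k * m * m * p, m * p, r(m, k, m)) * r(k * m * p, k * m * m * p, m * m) * s(m * p * r(m, k, m) * r(p, p, k) * r(p, p, m), p * r(k, k, m), m), m, k), k, m), p, k)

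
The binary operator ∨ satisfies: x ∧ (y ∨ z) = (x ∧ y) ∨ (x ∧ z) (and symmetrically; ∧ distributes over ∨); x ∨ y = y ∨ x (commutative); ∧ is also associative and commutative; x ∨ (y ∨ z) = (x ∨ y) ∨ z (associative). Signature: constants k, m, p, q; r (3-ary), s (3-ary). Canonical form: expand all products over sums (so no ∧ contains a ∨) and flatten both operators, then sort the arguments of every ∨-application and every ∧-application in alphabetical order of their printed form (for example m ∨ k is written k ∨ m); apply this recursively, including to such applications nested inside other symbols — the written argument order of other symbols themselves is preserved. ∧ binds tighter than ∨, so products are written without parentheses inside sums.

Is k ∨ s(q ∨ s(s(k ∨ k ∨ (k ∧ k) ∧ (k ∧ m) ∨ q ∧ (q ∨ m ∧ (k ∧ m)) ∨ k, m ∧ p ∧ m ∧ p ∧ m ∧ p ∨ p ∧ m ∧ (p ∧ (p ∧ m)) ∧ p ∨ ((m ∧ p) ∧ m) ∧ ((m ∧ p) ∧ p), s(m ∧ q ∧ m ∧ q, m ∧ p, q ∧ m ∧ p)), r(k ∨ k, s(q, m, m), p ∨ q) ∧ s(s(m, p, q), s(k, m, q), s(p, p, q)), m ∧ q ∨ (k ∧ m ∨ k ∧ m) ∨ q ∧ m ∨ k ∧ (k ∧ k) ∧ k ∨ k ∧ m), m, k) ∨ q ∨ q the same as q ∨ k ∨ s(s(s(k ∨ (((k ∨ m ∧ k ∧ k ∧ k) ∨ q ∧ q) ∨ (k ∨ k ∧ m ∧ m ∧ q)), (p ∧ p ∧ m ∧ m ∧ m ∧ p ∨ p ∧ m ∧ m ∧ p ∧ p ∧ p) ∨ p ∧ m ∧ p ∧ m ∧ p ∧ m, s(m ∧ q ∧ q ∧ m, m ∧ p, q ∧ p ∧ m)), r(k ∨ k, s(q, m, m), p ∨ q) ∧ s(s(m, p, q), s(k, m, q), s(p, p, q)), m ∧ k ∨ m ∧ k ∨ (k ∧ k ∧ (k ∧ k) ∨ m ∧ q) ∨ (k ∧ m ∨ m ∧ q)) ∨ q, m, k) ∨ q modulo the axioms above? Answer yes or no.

Answer: yes — both canonical forms are k ∨ q ∨ q ∨ s(q ∨ s(s(k ∨ k ∨ k ∨ k ∧ k ∧ k ∧ m ∨ k ∧ m ∧ m ∧ q ∨ q ∧ q, m ∧ m ∧ m ∧ p ∧ p ∧ p ∨ m ∧ m ∧ m ∧ p ∧ p ∧ p ∨ m ∧ m ∧ p ∧ p ∧ p ∧ p, s(m ∧ m ∧ q ∧ q, m ∧ p, m ∧ p ∧ q)), r(k ∨ k, s(q, m, m), p ∨ q) ∧ s(s(m, p, q), s(k, m, q), s(p, p, q)), k ∧ k ∧ k ∧ k ∨ k ∧ m ∨ k ∧ m ∨ k ∧ m ∨ m ∧ q ∨ m ∧ q), m, k)

Derivation:
Left:  k ∨ s(q ∨ s(s(k ∨ k ∨ (k ∧ k) ∧ (k ∧ m) ∨ q ∧ (q ∨ m ∧ (k ∧ m)) ∨ k, m ∧ p ∧ m ∧ p ∧ m ∧ p ∨ p ∧ m ∧ (p ∧ (p ∧ m)) ∧ p ∨ ((m ∧ p) ∧ m) ∧ ((m ∧ p) ∧ p), s(m ∧ q ∧ m ∧ q, m ∧ p, q ∧ m ∧ p)), r(k ∨ k, s(q, m, m), p ∨ q) ∧ s(s(m, p, q), s(k, m, q), s(p, p, q)), m ∧ q ∨ (k ∧ m ∨ k ∧ m) ∨ q ∧ m ∨ k ∧ (k ∧ k) ∧ k ∨ k ∧ m), m, k) ∨ q ∨ q
  Expand products over sums:  k ∨ s(q ∨ s(s(k ∨ k ∨ k ∨ k ∧ k ∧ k ∧ m ∨ k ∧ m ∧ m ∧ q ∨ q ∧ q, m ∧ m ∧ m ∧ p ∧ p ∧ p ∨ m ∧ m ∧ m ∧ p ∧ p ∧ p ∨ m ∧ m ∧ p ∧ p ∧ p ∧ p, s(m ∧ m ∧ q ∧ q, m ∧ p, m ∧ p ∧ q)), r(k ∨ k, s(q, m, m), p ∨ q) ∧ s(s(m, p, q), s(k, m, q), s(p, p, q)), k ∧ k ∧ k ∧ k ∨ k ∧ m ∨ k ∧ m ∨ k ∧ m ∨ m ∧ q ∨ m ∧ q), m, k) ∨ q ∨ q
  Order the arguments:  k ∨ q ∨ q ∨ s(q ∨ s(s(k ∨ k ∨ k ∨ k ∧ k ∧ k ∧ m ∨ k ∧ m ∧ m ∧ q ∨ q ∧ q, m ∧ m ∧ m ∧ p ∧ p ∧ p ∨ m ∧ m ∧ m ∧ p ∧ p ∧ p ∨ m ∧ m ∧ p ∧ p ∧ p ∧ p, s(m ∧ m ∧ q ∧ q, m ∧ p, m ∧ p ∧ q)), r(k ∨ k, s(q, m, m), p ∨ q) ∧ s(s(m, p, q), s(k, m, q), s(p, p, q)), k ∧ k ∧ k ∧ k ∨ k ∧ m ∨ k ∧ m ∨ k ∧ m ∨ m ∧ q ∨ m ∧ q), m, k)
Right:  q ∨ k ∨ s(s(s(k ∨ (((k ∨ m ∧ k ∧ k ∧ k) ∨ q ∧ q) ∨ (k ∨ k ∧ m ∧ m ∧ q)), (p ∧ p ∧ m ∧ m ∧ m ∧ p ∨ p ∧ m ∧ m ∧ p ∧ p ∧ p) ∨ p ∧ m ∧ p ∧ m ∧ p ∧ m, s(m ∧ q ∧ q ∧ m, m ∧ p, q ∧ p ∧ m)), r(k ∨ k, s(q, m, m), p ∨ q) ∧ s(s(m, p, q), s(k, m, q), s(p, p, q)), m ∧ k ∨ m ∧ k ∨ (k ∧ k ∧ (k ∧ k) ∨ m ∧ q) ∨ (k ∧ m ∨ m ∧ q)) ∨ q, m, k) ∨ q
  Merge nested applications:  q ∨ k ∨ s(q ∨ s(s(k ∨ k ∨ k ∨ k ∧ k ∧ k ∧ m ∨ k ∧ m ∧ m ∧ q ∨ q ∧ q, m ∧ m ∧ m ∧ p ∧ p ∧ p ∨ m ∧ m ∧ m ∧ p ∧ p ∧ p ∨ m ∧ m ∧ p ∧ p ∧ p ∧ p, s(m ∧ m ∧ q ∧ q, m ∧ p, m ∧ p ∧ q)), r(k ∨ k, s(q, m, m), p ∨ q) ∧ s(s(m, p, q), s(k, m, q), s(p, p, q)), k ∧ k ∧ k ∧ k ∨ k ∧ m ∨ k ∧ m ∨ k ∧ m ∨ m ∧ q ∨ m ∧ q), m, k) ∨ q
  Order the arguments:  k ∨ q ∨ q ∨ s(q ∨ s(s(k ∨ k ∨ k ∨ k ∧ k ∧ k ∧ m ∨ k ∧ m ∧ m ∧ q ∨ q ∧ q, m ∧ m ∧ m ∧ p ∧ p ∧ p ∨ m ∧ m ∧ m ∧ p ∧ p ∧ p ∨ m ∧ m ∧ p ∧ p ∧ p ∧ p, s(m ∧ m ∧ q ∧ q, m ∧ p, m ∧ p ∧ q)), r(k ∨ k, s(q, m, m), p ∨ q) ∧ s(s(m, p, q), s(k, m, q), s(p, p, q)), k ∧ k ∧ k ∧ k ∨ k ∧ m ∨ k ∧ m ∨ k ∧ m ∨ m ∧ q ∨ m ∧ q), m, k)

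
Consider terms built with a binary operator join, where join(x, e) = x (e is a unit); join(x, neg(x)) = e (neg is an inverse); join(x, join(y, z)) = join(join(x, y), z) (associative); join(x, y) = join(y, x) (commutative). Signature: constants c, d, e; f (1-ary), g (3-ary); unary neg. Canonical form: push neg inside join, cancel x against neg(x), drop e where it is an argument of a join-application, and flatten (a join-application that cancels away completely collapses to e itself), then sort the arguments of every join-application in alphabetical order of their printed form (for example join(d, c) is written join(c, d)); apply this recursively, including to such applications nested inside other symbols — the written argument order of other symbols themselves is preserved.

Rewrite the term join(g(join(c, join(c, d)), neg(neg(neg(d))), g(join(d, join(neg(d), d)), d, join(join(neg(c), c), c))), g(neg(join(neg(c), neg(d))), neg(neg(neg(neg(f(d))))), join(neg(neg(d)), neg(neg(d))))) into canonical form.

Push neg inside:  distribute neg over join and collapse double neg
Collect terms:  join(g(join(c, c, d), neg(d), g(d, d, c)), g(join(c, d), f(d), join(d, d)))

Answer: join(g(join(c, c, d), neg(d), g(d, d, c)), g(join(c, d), f(d), join(d, d)))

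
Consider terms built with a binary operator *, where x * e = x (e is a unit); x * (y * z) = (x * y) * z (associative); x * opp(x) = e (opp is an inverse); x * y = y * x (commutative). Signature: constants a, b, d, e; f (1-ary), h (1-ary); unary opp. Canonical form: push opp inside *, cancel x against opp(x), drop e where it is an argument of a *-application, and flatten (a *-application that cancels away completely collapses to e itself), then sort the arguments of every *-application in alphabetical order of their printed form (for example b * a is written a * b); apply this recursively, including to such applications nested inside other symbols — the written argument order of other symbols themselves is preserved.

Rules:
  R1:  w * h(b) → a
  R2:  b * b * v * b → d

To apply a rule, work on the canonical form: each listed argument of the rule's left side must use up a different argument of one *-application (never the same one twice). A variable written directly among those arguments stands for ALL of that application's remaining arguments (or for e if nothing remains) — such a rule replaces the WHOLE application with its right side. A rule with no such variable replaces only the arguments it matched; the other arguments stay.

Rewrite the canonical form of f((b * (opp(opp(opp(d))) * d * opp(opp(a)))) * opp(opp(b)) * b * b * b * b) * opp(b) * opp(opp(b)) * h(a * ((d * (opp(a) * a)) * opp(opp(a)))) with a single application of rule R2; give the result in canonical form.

Answer: f(d) * h(a * a * d)

Derivation:
Canonical form:  f(a * b * b * b * b * b * b) * h(a * a * d)
R2 matches:  uses b, b, b;  v := a * b * b * b
The variable takes the whole remainder — replace the entire application.
New term:  f(d) * h(a * a * d)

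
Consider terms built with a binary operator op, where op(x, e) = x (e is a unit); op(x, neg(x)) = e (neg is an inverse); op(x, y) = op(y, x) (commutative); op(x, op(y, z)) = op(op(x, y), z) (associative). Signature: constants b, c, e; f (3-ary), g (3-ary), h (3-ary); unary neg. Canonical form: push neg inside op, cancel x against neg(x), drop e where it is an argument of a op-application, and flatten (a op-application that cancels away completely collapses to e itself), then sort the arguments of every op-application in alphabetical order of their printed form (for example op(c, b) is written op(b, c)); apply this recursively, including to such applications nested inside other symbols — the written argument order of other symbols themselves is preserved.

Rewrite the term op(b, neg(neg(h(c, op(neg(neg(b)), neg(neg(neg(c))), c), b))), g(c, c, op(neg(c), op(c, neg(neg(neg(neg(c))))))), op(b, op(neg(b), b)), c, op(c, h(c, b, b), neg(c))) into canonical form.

Answer: op(b, b, c, g(c, c, c), h(c, b, b), h(c, b, b))

Derivation:
Push neg inside:  distribute neg over op and collapse double neg
Collect:  op(b, b, h(c, b, b), h(c, b, b), g(c, c, c), c)
Sort arguments:  op(b, b, c, g(c, c, c), h(c, b, b), h(c, b, b))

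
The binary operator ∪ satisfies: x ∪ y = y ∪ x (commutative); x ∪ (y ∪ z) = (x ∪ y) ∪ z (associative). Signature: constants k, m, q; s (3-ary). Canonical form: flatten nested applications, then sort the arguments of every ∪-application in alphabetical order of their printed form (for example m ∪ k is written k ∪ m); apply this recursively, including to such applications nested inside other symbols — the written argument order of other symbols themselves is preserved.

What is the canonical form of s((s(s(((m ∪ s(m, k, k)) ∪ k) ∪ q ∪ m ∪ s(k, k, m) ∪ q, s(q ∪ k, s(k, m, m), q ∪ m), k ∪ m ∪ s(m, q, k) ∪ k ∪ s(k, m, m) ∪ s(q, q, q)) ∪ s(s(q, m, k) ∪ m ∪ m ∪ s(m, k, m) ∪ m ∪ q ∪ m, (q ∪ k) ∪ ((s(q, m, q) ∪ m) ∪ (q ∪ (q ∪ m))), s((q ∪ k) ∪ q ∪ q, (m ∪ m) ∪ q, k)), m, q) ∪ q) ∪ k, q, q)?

Focus inside:  (s(s(((m ∪ s(m, k, k)) ∪ k) ∪ q ∪ m ∪ s(k, k, m) ∪ q, s(q ∪ k, s(k, m, m), q ∪ m), k ∪ m ∪ s(m, q, k) ∪ k ∪ s(k, m, m) ∪ s(q, q, q)) ∪ s(s(q, m, k) ∪ m ∪ m ∪ s(m, k, m) ∪ m ∪ q ∪ m, (q ∪ k) ∪ ((s(q, m, q) ∪ m) ∪ (q ∪ (q ∪ m))), s((q ∪ k) ∪ q ∪ q, (m ∪ m) ∪ q, k)), m, q) ∪ q) ∪ k
Un-nest:  s(s(((m ∪ s(m, k, k)) ∪ k) ∪ q ∪ m ∪ s(k, k, m) ∪ q, s(q ∪ k, s(k, m, m), q ∪ m), k ∪ m ∪ s(m, q, k) ∪ k ∪ s(k, m, m) ∪ s(q, q, q)) ∪ s(s(q, m, k) ∪ m ∪ m ∪ s(m, k, m) ∪ m ∪ q ∪ m, (q ∪ k) ∪ ((s(q, m, q) ∪ m) ∪ (q ∪ (q ∪ m))), s((q ∪ k) ∪ q ∪ q, (m ∪ m) ∪ q, k)), m, q) ∪ q ∪ k
Simplify inside:  s(s(((m ∪ s(m, k, k)) ∪ k) ∪ q ∪ m ∪ s(k, k, m) ∪ q, s(q ∪ k, s(k, m, m), q ∪ m), k ∪ m ∪ s(m, q, k) ∪ k ∪ s(k, m, m) ∪ s(q, q, q)) ∪ s(s(q, m, k) ∪ m ∪ m ∪ s(m, k, m) ∪ m ∪ q ∪ m, (q ∪ k) ∪ ((s(q, m, q) ∪ m) ∪ (q ∪ (q ∪ m))), s((q ∪ k) ∪ q ∪ q, (m ∪ m) ∪ q, k)), m, q)  →  s(s(k ∪ m ∪ m ∪ q ∪ q ∪ s(k, k, m) ∪ s(m, k, k), s(k ∪ q, s(k, m, m), m ∪ q), k ∪ k ∪ m ∪ s(k, m, m) ∪ s(m, q, k) ∪ s(q, q, q)) ∪ s(m ∪ m ∪ m ∪ m ∪ q ∪ s(m, k, m) ∪ s(q, m, k), k ∪ m ∪ m ∪ q ∪ q ∪ q ∪ s(q, m, q), s(k ∪ q ∪ q ∪ q, m ∪ m ∪ q, k)), m, q)
Sort:  k ∪ q ∪ s(s(k ∪ m ∪ m ∪ q ∪ q ∪ s(k, k, m) ∪ s(m, k, k), s(k ∪ q, s(k, m, m), m ∪ q), k ∪ k ∪ m ∪ s(k, m, m) ∪ s(m, q, k) ∪ s(q, q, q)) ∪ s(m ∪ m ∪ m ∪ m ∪ q ∪ s(m, k, m) ∪ s(q, m, k), k ∪ m ∪ m ∪ q ∪ q ∪ q ∪ s(q, m, q), s(k ∪ q ∪ q ∪ q, m ∪ m ∪ q, k)), m, q)
Put back:  s(k ∪ q ∪ s(s(k ∪ m ∪ m ∪ q ∪ q ∪ s(k, k, m) ∪ s(m, k, k), s(k ∪ q, s(k, m, m), m ∪ q), k ∪ k ∪ m ∪ s(k, m, m) ∪ s(m, q, k) ∪ s(q, q, q)) ∪ s(m ∪ m ∪ m ∪ m ∪ q ∪ s(m, k, m) ∪ s(q, m, k), k ∪ m ∪ m ∪ q ∪ q ∪ q ∪ s(q, m, q), s(k ∪ q ∪ q ∪ q, m ∪ m ∪ q, k)), m, q), q, q)

Answer: s(k ∪ q ∪ s(s(k ∪ m ∪ m ∪ q ∪ q ∪ s(k, k, m) ∪ s(m, k, k), s(k ∪ q, s(k, m, m), m ∪ q), k ∪ k ∪ m ∪ s(k, m, m) ∪ s(m, q, k) ∪ s(q, q, q)) ∪ s(m ∪ m ∪ m ∪ m ∪ q ∪ s(m, k, m) ∪ s(q, m, k), k ∪ m ∪ m ∪ q ∪ q ∪ q ∪ s(q, m, q), s(k ∪ q ∪ q ∪ q, m ∪ m ∪ q, k)), m, q), q, q)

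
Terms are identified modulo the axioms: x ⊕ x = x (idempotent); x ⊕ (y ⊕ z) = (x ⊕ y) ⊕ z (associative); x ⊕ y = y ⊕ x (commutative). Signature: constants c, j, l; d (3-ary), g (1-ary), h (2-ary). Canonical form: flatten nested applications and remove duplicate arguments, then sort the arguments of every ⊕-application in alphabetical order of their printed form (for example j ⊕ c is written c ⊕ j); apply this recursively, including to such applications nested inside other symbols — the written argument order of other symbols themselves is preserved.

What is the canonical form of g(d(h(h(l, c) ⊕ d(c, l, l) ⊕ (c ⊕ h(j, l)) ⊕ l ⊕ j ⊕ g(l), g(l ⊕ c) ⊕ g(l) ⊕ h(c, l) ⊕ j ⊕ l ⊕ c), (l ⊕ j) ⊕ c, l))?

Focus inside:  h(l, c) ⊕ d(c, l, l) ⊕ (c ⊕ h(j, l)) ⊕ l ⊕ j ⊕ g(l)
Flatten:  h(l, c) ⊕ d(c, l, l) ⊕ c ⊕ h(j, l) ⊕ l ⊕ j ⊕ g(l)
Sort:  c ⊕ d(c, l, l) ⊕ g(l) ⊕ h(j, l) ⊕ h(l, c) ⊕ j ⊕ l
Rebuild:  g(d(h(c ⊕ d(c, l, l) ⊕ g(l) ⊕ h(j, l) ⊕ h(l, c) ⊕ j ⊕ l, c ⊕ g(c ⊕ l) ⊕ g(l) ⊕ h(c, l) ⊕ j ⊕ l), c ⊕ j ⊕ l, l))

Answer: g(d(h(c ⊕ d(c, l, l) ⊕ g(l) ⊕ h(j, l) ⊕ h(l, c) ⊕ j ⊕ l, c ⊕ g(c ⊕ l) ⊕ g(l) ⊕ h(c, l) ⊕ j ⊕ l), c ⊕ j ⊕ l, l))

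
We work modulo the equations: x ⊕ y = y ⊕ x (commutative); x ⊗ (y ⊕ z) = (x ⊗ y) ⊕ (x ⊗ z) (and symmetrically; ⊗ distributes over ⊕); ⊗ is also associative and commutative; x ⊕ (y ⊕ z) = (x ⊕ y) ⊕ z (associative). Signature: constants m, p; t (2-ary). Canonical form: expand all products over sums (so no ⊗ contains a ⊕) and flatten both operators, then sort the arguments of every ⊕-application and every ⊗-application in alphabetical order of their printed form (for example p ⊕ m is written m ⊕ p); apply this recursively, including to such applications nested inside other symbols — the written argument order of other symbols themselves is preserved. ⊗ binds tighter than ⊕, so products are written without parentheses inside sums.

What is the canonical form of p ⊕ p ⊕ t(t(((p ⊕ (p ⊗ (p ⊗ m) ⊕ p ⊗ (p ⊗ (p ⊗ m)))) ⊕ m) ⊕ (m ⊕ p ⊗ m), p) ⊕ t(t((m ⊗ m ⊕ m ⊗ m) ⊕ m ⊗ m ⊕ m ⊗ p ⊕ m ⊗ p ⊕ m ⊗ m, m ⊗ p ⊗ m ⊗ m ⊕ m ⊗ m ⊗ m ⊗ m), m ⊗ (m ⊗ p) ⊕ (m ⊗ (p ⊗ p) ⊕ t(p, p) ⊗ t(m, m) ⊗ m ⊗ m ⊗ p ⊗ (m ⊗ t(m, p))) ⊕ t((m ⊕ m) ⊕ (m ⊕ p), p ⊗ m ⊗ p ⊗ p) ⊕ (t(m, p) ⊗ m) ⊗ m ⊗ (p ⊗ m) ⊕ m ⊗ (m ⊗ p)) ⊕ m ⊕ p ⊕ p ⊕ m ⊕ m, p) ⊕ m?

Answer: m ⊕ p ⊕ p ⊕ t(m ⊕ m ⊕ m ⊕ p ⊕ p ⊕ t(m ⊕ m ⊕ m ⊗ p ⊕ m ⊗ p ⊗ p ⊕ m ⊗ p ⊗ p ⊗ p ⊕ p, p) ⊕ t(t(m ⊗ m ⊕ m ⊗ m ⊕ m ⊗ m ⊕ m ⊗ m ⊕ m ⊗ p ⊕ m ⊗ p, m ⊗ m ⊗ m ⊗ m ⊕ m ⊗ m ⊗ m ⊗ p), m ⊗ m ⊗ m ⊗ p ⊗ t(m, m) ⊗ t(m, p) ⊗ t(p, p) ⊕ m ⊗ m ⊗ m ⊗ p ⊗ t(m, p) ⊕ m ⊗ m ⊗ p ⊕ m ⊗ m ⊗ p ⊕ m ⊗ p ⊗ p ⊕ t(m ⊕ m ⊕ m ⊕ p, m ⊗ p ⊗ p ⊗ p)), p)

Derivation:
Un-nest:  p ⊕ p ⊕ t(m ⊕ m ⊕ m ⊕ p ⊕ p ⊕ t(m ⊕ m ⊕ m ⊗ p ⊕ m ⊗ p ⊗ p ⊕ m ⊗ p ⊗ p ⊗ p ⊕ p, p) ⊕ t(t(m ⊗ m ⊕ m ⊗ m ⊕ m ⊗ m ⊕ m ⊗ m ⊕ m ⊗ p ⊕ m ⊗ p, m ⊗ m ⊗ m ⊗ m ⊕ m ⊗ m ⊗ m ⊗ p), m ⊗ m ⊗ m ⊗ p ⊗ t(m, m) ⊗ t(m, p) ⊗ t(p, p) ⊕ m ⊗ m ⊗ m ⊗ p ⊗ t(m, p) ⊕ m ⊗ m ⊗ p ⊕ m ⊗ m ⊗ p ⊕ m ⊗ p ⊗ p ⊕ t(m ⊕ m ⊕ m ⊕ p, m ⊗ p ⊗ p ⊗ p)), p) ⊕ m
Sort arguments:  m ⊕ p ⊕ p ⊕ t(m ⊕ m ⊕ m ⊕ p ⊕ p ⊕ t(m ⊕ m ⊕ m ⊗ p ⊕ m ⊗ p ⊗ p ⊕ m ⊗ p ⊗ p ⊗ p ⊕ p, p) ⊕ t(t(m ⊗ m ⊕ m ⊗ m ⊕ m ⊗ m ⊕ m ⊗ m ⊕ m ⊗ p ⊕ m ⊗ p, m ⊗ m ⊗ m ⊗ m ⊕ m ⊗ m ⊗ m ⊗ p), m ⊗ m ⊗ m ⊗ p ⊗ t(m, m) ⊗ t(m, p) ⊗ t(p, p) ⊕ m ⊗ m ⊗ m ⊗ p ⊗ t(m, p) ⊕ m ⊗ m ⊗ p ⊕ m ⊗ m ⊗ p ⊕ m ⊗ p ⊗ p ⊕ t(m ⊕ m ⊕ m ⊕ p, m ⊗ p ⊗ p ⊗ p)), p)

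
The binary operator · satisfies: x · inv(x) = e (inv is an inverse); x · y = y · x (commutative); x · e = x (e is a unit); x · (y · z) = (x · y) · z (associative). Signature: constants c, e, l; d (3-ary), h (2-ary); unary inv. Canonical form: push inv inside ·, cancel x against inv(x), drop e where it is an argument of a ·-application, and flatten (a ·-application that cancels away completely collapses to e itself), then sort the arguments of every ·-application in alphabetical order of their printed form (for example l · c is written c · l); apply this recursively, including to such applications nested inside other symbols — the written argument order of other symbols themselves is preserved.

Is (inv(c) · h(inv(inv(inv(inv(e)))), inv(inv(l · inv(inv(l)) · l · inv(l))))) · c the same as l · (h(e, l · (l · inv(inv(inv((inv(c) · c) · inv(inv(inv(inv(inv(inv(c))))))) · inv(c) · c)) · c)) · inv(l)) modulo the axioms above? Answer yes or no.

Left:  (inv(c) · h(inv(inv(inv(inv(e)))), inv(inv(l · inv(inv(l)) · l · inv(l))))) · c
  Push inv inside:  distribute inv over · and collapse double inv
  Cancel inverse pairs:  c cancels
  Combine occurrences:  h(e, l · l)
Right:  l · (h(e, l · (l · inv(inv(inv((inv(c) · c) · inv(inv(inv(inv(inv(inv(c))))))) · inv(c) · c)) · c)) · inv(l))
  Push inv inside:  distribute inv over · and collapse double inv
  Cancel inverse pairs:  l cancels
  Combine occurrences:  h(e, l · l)

Answer: yes — both canonical forms are h(e, l · l)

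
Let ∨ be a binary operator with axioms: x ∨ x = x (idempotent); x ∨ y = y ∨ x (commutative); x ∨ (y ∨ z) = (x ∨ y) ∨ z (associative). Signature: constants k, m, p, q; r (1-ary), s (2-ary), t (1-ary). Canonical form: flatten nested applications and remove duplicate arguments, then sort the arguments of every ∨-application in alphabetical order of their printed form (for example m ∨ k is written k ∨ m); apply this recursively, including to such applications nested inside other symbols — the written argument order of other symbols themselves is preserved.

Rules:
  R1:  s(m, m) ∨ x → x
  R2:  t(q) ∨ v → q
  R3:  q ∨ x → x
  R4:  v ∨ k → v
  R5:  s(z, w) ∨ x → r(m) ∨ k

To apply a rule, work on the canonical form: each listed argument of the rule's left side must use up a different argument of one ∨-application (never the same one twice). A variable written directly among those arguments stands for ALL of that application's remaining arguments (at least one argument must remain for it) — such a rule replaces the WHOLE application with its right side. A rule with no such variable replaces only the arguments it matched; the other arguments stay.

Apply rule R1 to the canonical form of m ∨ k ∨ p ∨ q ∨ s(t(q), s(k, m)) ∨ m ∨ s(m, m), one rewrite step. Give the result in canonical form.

Canonical form:  k ∨ m ∨ p ∨ q ∨ s(m, m) ∨ s(t(q), s(k, m))
R1 matches:  uses s(m, m);  x := k ∨ m ∨ p ∨ q ∨ s(t(q), s(k, m))
The variable takes the whole remainder — replace the entire application.
Result:  k ∨ m ∨ p ∨ q ∨ s(t(q), s(k, m))

Answer: k ∨ m ∨ p ∨ q ∨ s(t(q), s(k, m))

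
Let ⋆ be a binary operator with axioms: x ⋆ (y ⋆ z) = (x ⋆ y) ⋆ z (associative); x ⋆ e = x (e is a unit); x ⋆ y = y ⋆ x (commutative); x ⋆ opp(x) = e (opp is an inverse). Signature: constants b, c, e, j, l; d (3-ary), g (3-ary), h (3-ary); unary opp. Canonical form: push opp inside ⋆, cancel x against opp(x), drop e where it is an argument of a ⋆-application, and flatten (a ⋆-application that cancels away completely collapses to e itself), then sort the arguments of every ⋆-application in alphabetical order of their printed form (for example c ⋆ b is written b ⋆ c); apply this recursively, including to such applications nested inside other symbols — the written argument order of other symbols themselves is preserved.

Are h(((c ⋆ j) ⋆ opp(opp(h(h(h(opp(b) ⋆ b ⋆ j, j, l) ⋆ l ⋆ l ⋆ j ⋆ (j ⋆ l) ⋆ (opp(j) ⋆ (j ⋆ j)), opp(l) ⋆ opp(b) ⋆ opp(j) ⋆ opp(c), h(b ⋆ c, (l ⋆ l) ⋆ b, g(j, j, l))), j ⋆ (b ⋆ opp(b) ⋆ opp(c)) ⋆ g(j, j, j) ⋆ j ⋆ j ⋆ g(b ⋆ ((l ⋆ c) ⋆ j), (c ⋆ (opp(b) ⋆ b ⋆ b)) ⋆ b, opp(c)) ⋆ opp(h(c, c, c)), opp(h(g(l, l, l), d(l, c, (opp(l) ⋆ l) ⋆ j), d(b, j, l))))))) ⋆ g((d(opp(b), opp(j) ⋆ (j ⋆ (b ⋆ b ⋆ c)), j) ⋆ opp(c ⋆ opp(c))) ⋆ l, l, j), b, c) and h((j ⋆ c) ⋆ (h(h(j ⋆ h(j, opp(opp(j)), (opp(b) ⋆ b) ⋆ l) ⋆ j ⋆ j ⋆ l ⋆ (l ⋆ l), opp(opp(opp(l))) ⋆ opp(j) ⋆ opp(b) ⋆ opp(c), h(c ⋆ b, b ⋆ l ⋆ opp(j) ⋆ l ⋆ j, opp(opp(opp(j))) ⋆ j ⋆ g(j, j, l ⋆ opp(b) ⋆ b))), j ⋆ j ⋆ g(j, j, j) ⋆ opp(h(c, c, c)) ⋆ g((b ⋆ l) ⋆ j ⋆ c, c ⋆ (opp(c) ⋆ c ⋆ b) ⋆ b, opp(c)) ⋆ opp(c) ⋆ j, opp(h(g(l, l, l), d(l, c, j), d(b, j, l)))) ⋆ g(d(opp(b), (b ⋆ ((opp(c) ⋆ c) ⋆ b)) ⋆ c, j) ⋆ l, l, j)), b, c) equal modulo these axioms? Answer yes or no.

Answer: yes — both canonical forms are h(c ⋆ g(d(opp(b), b ⋆ b ⋆ c, j) ⋆ l, l, j) ⋆ h(h(h(j, j, l) ⋆ j ⋆ j ⋆ j ⋆ l ⋆ l ⋆ l, opp(b) ⋆ opp(c) ⋆ opp(j) ⋆ opp(l), h(b ⋆ c, b ⋆ l ⋆ l, g(j, j, l))), g(b ⋆ c ⋆ j ⋆ l, b ⋆ b ⋆ c, opp(c)) ⋆ g(j, j, j) ⋆ j ⋆ j ⋆ j ⋆ opp(c) ⋆ opp(h(c, c, c)), opp(h(g(l, l, l), d(l, c, j), d(b, j, l)))) ⋆ j, b, c)

Derivation:
Left:  h(((c ⋆ j) ⋆ opp(opp(h(h(h(opp(b) ⋆ b ⋆ j, j, l) ⋆ l ⋆ l ⋆ j ⋆ (j ⋆ l) ⋆ (opp(j) ⋆ (j ⋆ j)), opp(l) ⋆ opp(b) ⋆ opp(j) ⋆ opp(c), h(b ⋆ c, (l ⋆ l) ⋆ b, g(j, j, l))), j ⋆ (b ⋆ opp(b) ⋆ opp(c)) ⋆ g(j, j, j) ⋆ j ⋆ j ⋆ g(b ⋆ ((l ⋆ c) ⋆ j), (c ⋆ (opp(b) ⋆ b ⋆ b)) ⋆ b, opp(c)) ⋆ opp(h(c, c, c)), opp(h(g(l, l, l), d(l, c, (opp(l) ⋆ l) ⋆ j), d(b, j, l))))))) ⋆ g((d(opp(b), opp(j) ⋆ (j ⋆ (b ⋆ b ⋆ c)), j) ⋆ opp(c ⋆ opp(c))) ⋆ l, l, j), b, c)
  Work inside:  ((c ⋆ j) ⋆ opp(opp(h(h(h(opp(b) ⋆ b ⋆ j, j, l) ⋆ l ⋆ l ⋆ j ⋆ (j ⋆ l) ⋆ (opp(j) ⋆ (j ⋆ j)), opp(l) ⋆ opp(b) ⋆ opp(j) ⋆ opp(c), h(b ⋆ c, (l ⋆ l) ⋆ b, g(j, j, l))), j ⋆ (b ⋆ opp(b) ⋆ opp(c)) ⋆ g(j, j, j) ⋆ j ⋆ j ⋆ g(b ⋆ ((l ⋆ c) ⋆ j), (c ⋆ (opp(b) ⋆ b ⋆ b)) ⋆ b, opp(c)) ⋆ opp(h(c, c, c)), opp(h(g(l, l, l), d(l, c, (opp(l) ⋆ l) ⋆ j), d(b, j, l))))))) ⋆ g((d(opp(b), opp(j) ⋆ (j ⋆ (b ⋆ b ⋆ c)), j) ⋆ opp(c ⋆ opp(c))) ⋆ l, l, j)
  Push opp inside:  distribute opp over ⋆ and collapse double opp
  Collect:  c ⋆ j ⋆ h(h(h(j, j, l) ⋆ j ⋆ j ⋆ j ⋆ l ⋆ l ⋆ l, opp(b) ⋆ opp(c) ⋆ opp(j) ⋆ opp(l), h(b ⋆ c, b ⋆ l ⋆ l, g(j, j, l))), g(b ⋆ c ⋆ j ⋆ l, b ⋆ b ⋆ c, opp(c)) ⋆ g(j, j, j) ⋆ j ⋆ j ⋆ j ⋆ opp(c) ⋆ opp(h(c, c, c)), opp(h(g(l, l, l), d(l, c, j), d(b, j, l)))) ⋆ g(d(opp(b), b ⋆ b ⋆ c, j) ⋆ l, l, j)
  Sort:  c ⋆ g(d(opp(b), b ⋆ b ⋆ c, j) ⋆ l, l, j) ⋆ h(h(h(j, j, l) ⋆ j ⋆ j ⋆ j ⋆ l ⋆ l ⋆ l, opp(b) ⋆ opp(c) ⋆ opp(j) ⋆ opp(l), h(b ⋆ c, b ⋆ l ⋆ l, g(j, j, l))), g(b ⋆ c ⋆ j ⋆ l, b ⋆ b ⋆ c, opp(c)) ⋆ g(j, j, j) ⋆ j ⋆ j ⋆ j ⋆ opp(c) ⋆ opp(h(c, c, c)), opp(h(g(l, l, l), d(l, c, j), d(b, j, l)))) ⋆ j
  Reassemble:  h(c ⋆ g(d(opp(b), b ⋆ b ⋆ c, j) ⋆ l, l, j) ⋆ h(h(h(j, j, l) ⋆ j ⋆ j ⋆ j ⋆ l ⋆ l ⋆ l, opp(b) ⋆ opp(c) ⋆ opp(j) ⋆ opp(l), h(b ⋆ c, b ⋆ l ⋆ l, g(j, j, l))), g(b ⋆ c ⋆ j ⋆ l, b ⋆ b ⋆ c, opp(c)) ⋆ g(j, j, j) ⋆ j ⋆ j ⋆ j ⋆ opp(c) ⋆ opp(h(c, c, c)), opp(h(g(l, l, l), d(l, c, j), d(b, j, l)))) ⋆ j, b, c)
Right:  h((j ⋆ c) ⋆ (h(h(j ⋆ h(j, opp(opp(j)), (opp(b) ⋆ b) ⋆ l) ⋆ j ⋆ j ⋆ l ⋆ (l ⋆ l), opp(opp(opp(l))) ⋆ opp(j) ⋆ opp(b) ⋆ opp(c), h(c ⋆ b, b ⋆ l ⋆ opp(j) ⋆ l ⋆ j, opp(opp(opp(j))) ⋆ j ⋆ g(j, j, l ⋆ opp(b) ⋆ b))), j ⋆ j ⋆ g(j, j, j) ⋆ opp(h(c, c, c)) ⋆ g((b ⋆ l) ⋆ j ⋆ c, c ⋆ (opp(c) ⋆ c ⋆ b) ⋆ b, opp(c)) ⋆ opp(c) ⋆ j, opp(h(g(l, l, l), d(l, c, j), d(b, j, l)))) ⋆ g(d(opp(b), (b ⋆ ((opp(c) ⋆ c) ⋆ b)) ⋆ c, j) ⋆ l, l, j)), b, c)
  Focus inside:  (j ⋆ c) ⋆ (h(h(j ⋆ h(j, opp(opp(j)), (opp(b) ⋆ b) ⋆ l) ⋆ j ⋆ j ⋆ l ⋆ (l ⋆ l), opp(opp(opp(l))) ⋆ opp(j) ⋆ opp(b) ⋆ opp(c), h(c ⋆ b, b ⋆ l ⋆ opp(j) ⋆ l ⋆ j, opp(opp(opp(j))) ⋆ j ⋆ g(j, j, l ⋆ opp(b) ⋆ b))), j ⋆ j ⋆ g(j, j, j) ⋆ opp(h(c, c, c)) ⋆ g((b ⋆ l) ⋆ j ⋆ c, c ⋆ (opp(c) ⋆ c ⋆ b) ⋆ b, opp(c)) ⋆ opp(c) ⋆ j, opp(h(g(l, l, l), d(l, c, j), d(b, j, l)))) ⋆ g(d(opp(b), (b ⋆ ((opp(c) ⋆ c) ⋆ b)) ⋆ c, j) ⋆ l, l, j))
  Push opp inside:  distribute opp over ⋆ and collapse double opp
  Combine occurrences:  j ⋆ c ⋆ h(h(h(j, j, l) ⋆ j ⋆ j ⋆ j ⋆ l ⋆ l ⋆ l, opp(b) ⋆ opp(c) ⋆ opp(j) ⋆ opp(l), h(b ⋆ c, b ⋆ l ⋆ l, g(j, j, l))), g(b ⋆ c ⋆ j ⋆ l, b ⋆ b ⋆ c, opp(c)) ⋆ g(j, j, j) ⋆ j ⋆ j ⋆ j ⋆ opp(c) ⋆ opp(h(c, c, c)), opp(h(g(l, l, l), d(l, c, j), d(b, j, l)))) ⋆ g(d(opp(b), b ⋆ b ⋆ c, j) ⋆ l, l, j)
  Sort:  c ⋆ g(d(opp(b), b ⋆ b ⋆ c, j) ⋆ l, l, j) ⋆ h(h(h(j, j, l) ⋆ j ⋆ j ⋆ j ⋆ l ⋆ l ⋆ l, opp(b) ⋆ opp(c) ⋆ opp(j) ⋆ opp(l), h(b ⋆ c, b ⋆ l ⋆ l, g(j, j, l))), g(b ⋆ c ⋆ j ⋆ l, b ⋆ b ⋆ c, opp(c)) ⋆ g(j, j, j) ⋆ j ⋆ j ⋆ j ⋆ opp(c) ⋆ opp(h(c, c, c)), opp(h(g(l, l, l), d(l, c, j), d(b, j, l)))) ⋆ j
  Rebuild:  h(c ⋆ g(d(opp(b), b ⋆ b ⋆ c, j) ⋆ l, l, j) ⋆ h(h(h(j, j, l) ⋆ j ⋆ j ⋆ j ⋆ l ⋆ l ⋆ l, opp(b) ⋆ opp(c) ⋆ opp(j) ⋆ opp(l), h(b ⋆ c, b ⋆ l ⋆ l, g(j, j, l))), g(b ⋆ c ⋆ j ⋆ l, b ⋆ b ⋆ c, opp(c)) ⋆ g(j, j, j) ⋆ j ⋆ j ⋆ j ⋆ opp(c) ⋆ opp(h(c, c, c)), opp(h(g(l, l, l), d(l, c, j), d(b, j, l)))) ⋆ j, b, c)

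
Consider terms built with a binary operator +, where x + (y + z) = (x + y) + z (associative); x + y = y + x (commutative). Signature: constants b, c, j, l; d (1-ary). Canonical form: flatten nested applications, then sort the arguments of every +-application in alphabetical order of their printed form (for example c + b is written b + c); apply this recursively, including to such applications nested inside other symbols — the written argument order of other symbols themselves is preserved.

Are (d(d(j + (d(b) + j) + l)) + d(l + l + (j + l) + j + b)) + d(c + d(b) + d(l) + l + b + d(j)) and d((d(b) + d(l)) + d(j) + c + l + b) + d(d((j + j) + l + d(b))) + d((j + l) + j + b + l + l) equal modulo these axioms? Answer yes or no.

Answer: yes — both canonical forms are d(b + c + d(b) + d(j) + d(l) + l) + d(b + j + j + l + l + l) + d(d(d(b) + j + j + l))

Derivation:
Left:  (d(d(j + (d(b) + j) + l)) + d(l + l + (j + l) + j + b)) + d(c + d(b) + d(l) + l + b + d(j))
  Merge nested applications:  d(d(j + (d(b) + j) + l)) + d(l + l + (j + l) + j + b) + d(c + d(b) + d(l) + l + b + d(j))
  Inside:  d(d(j + (d(b) + j) + l))  →  d(d(d(b) + j + j + l))
  Inside:  d(l + l + (j + l) + j + b)  →  d(b + j + j + l + l + l)
  Canonicalize subterm:  d(c + d(b) + d(l) + l + b + d(j))  →  d(b + c + d(b) + d(j) + d(l) + l)
  Order the arguments:  d(b + c + d(b) + d(j) + d(l) + l) + d(b + j + j + l + l + l) + d(d(d(b) + j + j + l))
Right:  d((d(b) + d(l)) + d(j) + c + l + b) + d(d((j + j) + l + d(b))) + d((j + l) + j + b + l + l)
  Inside:  d((d(b) + d(l)) + d(j) + c + l + b)  →  d(b + c + d(b) + d(j) + d(l) + l)
  Canonicalize subterm:  d(d((j + j) + l + d(b)))  →  d(d(d(b) + j + j + l))
  Simplify inside:  d((j + l) + j + b + l + l)  →  d(b + j + j + l + l + l)
  Sort arguments:  d(b + c + d(b) + d(j) + d(l) + l) + d(b + j + j + l + l + l) + d(d(d(b) + j + j + l))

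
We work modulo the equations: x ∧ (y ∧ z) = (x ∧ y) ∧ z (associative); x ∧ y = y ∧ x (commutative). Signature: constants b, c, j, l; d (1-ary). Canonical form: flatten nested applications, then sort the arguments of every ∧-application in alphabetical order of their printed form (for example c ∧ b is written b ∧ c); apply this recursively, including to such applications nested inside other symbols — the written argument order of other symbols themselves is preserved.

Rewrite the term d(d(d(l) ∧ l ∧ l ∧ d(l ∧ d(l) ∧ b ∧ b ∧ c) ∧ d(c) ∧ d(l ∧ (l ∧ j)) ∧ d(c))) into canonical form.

Focus inside:  d(l) ∧ l ∧ l ∧ d(l ∧ d(l) ∧ b ∧ b ∧ c) ∧ d(c) ∧ d(l ∧ (l ∧ j)) ∧ d(c)
Inside:  d(l ∧ d(l) ∧ b ∧ b ∧ c)  →  d(b ∧ b ∧ c ∧ d(l) ∧ l)
Inside:  d(l ∧ (l ∧ j))  →  d(j ∧ l ∧ l)
Order the arguments:  d(b ∧ b ∧ c ∧ d(l) ∧ l) ∧ d(c) ∧ d(c) ∧ d(j ∧ l ∧ l) ∧ d(l) ∧ l ∧ l
Put back:  d(d(d(b ∧ b ∧ c ∧ d(l) ∧ l) ∧ d(c) ∧ d(c) ∧ d(j ∧ l ∧ l) ∧ d(l) ∧ l ∧ l))

Answer: d(d(d(b ∧ b ∧ c ∧ d(l) ∧ l) ∧ d(c) ∧ d(c) ∧ d(j ∧ l ∧ l) ∧ d(l) ∧ l ∧ l))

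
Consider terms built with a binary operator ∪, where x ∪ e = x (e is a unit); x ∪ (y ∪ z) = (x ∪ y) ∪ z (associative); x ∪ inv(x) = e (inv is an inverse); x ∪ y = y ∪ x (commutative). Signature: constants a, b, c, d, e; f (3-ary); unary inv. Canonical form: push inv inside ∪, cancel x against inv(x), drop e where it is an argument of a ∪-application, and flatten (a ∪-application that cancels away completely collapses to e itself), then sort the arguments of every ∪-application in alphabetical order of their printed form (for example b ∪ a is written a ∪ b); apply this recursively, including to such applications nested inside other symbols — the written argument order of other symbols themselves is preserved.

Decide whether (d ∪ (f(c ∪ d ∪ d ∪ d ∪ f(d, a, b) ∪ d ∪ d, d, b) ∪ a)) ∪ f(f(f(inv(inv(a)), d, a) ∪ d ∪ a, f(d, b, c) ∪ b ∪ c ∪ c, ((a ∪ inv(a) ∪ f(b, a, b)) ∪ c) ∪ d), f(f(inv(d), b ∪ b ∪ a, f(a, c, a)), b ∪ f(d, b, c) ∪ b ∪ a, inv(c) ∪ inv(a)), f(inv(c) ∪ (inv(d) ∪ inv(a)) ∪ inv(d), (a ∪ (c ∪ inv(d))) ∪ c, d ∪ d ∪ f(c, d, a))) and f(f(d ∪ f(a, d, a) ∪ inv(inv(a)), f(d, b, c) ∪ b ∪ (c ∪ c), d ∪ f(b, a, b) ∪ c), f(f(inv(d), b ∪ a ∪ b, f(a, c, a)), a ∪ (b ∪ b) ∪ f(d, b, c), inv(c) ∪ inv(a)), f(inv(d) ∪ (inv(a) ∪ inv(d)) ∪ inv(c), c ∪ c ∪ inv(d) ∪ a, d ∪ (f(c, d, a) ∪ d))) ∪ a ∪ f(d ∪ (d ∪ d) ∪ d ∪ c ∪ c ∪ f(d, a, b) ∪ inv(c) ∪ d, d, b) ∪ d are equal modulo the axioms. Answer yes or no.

Left:  (d ∪ (f(c ∪ d ∪ d ∪ d ∪ f(d, a, b) ∪ d ∪ d, d, b) ∪ a)) ∪ f(f(f(inv(inv(a)), d, a) ∪ d ∪ a, f(d, b, c) ∪ b ∪ c ∪ c, ((a ∪ inv(a) ∪ f(b, a, b)) ∪ c) ∪ d), f(f(inv(d), b ∪ b ∪ a, f(a, c, a)), b ∪ f(d, b, c) ∪ b ∪ a, inv(c) ∪ inv(a)), f(inv(c) ∪ (inv(d) ∪ inv(a)) ∪ inv(d), (a ∪ (c ∪ inv(d))) ∪ c, d ∪ d ∪ f(c, d, a)))
  Push inv inside:  distribute inv over ∪ and collapse double inv
  Combine occurrences:  d ∪ f(c ∪ d ∪ d ∪ d ∪ d ∪ d ∪ f(d, a, b), d, b) ∪ a ∪ f(f(a ∪ d ∪ f(a, d, a), b ∪ c ∪ c ∪ f(d, b, c), c ∪ d ∪ f(b, a, b)), f(f(inv(d), a ∪ b ∪ b, f(a, c, a)), a ∪ b ∪ b ∪ f(d, b, c), inv(a) ∪ inv(c)), f(inv(a) ∪ inv(c) ∪ inv(d) ∪ inv(d), a ∪ c ∪ c ∪ inv(d), d ∪ d ∪ f(c, d, a)))
  Sort:  a ∪ d ∪ f(c ∪ d ∪ d ∪ d ∪ d ∪ d ∪ f(d, a, b), d, b) ∪ f(f(a ∪ d ∪ f(a, d, a), b ∪ c ∪ c ∪ f(d, b, c), c ∪ d ∪ f(b, a, b)), f(f(inv(d), a ∪ b ∪ b, f(a, c, a)), a ∪ b ∪ b ∪ f(d, b, c), inv(a) ∪ inv(c)), f(inv(a) ∪ inv(c) ∪ inv(d) ∪ inv(d), a ∪ c ∪ c ∪ inv(d), d ∪ d ∪ f(c, d, a)))
Right:  f(f(d ∪ f(a, d, a) ∪ inv(inv(a)), f(d, b, c) ∪ b ∪ (c ∪ c), d ∪ f(b, a, b) ∪ c), f(f(inv(d), b ∪ a ∪ b, f(a, c, a)), a ∪ (b ∪ b) ∪ f(d, b, c), inv(c) ∪ inv(a)), f(inv(d) ∪ (inv(a) ∪ inv(d)) ∪ inv(c), c ∪ c ∪ inv(d) ∪ a, d ∪ (f(c, d, a) ∪ d))) ∪ a ∪ f(d ∪ (d ∪ d) ∪ d ∪ c ∪ c ∪ f(d, a, b) ∪ inv(c) ∪ d, d, b) ∪ d
  Push inv inside:  distribute inv over ∪ and collapse double inv
  Collect terms:  f(f(a ∪ d ∪ f(a, d, a), b ∪ c ∪ c ∪ f(d, b, c), c ∪ d ∪ f(b, a, b)), f(f(inv(d), a ∪ b ∪ b, f(a, c, a)), a ∪ b ∪ b ∪ f(d, b, c), inv(a) ∪ inv(c)), f(inv(a) ∪ inv(c) ∪ inv(d) ∪ inv(d), a ∪ c ∪ c ∪ inv(d), d ∪ d ∪ f(c, d, a))) ∪ a ∪ f(c ∪ d ∪ d ∪ d ∪ d ∪ d ∪ f(d, a, b), d, b) ∪ d
  Order the arguments:  a ∪ d ∪ f(c ∪ d ∪ d ∪ d ∪ d ∪ d ∪ f(d, a, b), d, b) ∪ f(f(a ∪ d ∪ f(a, d, a), b ∪ c ∪ c ∪ f(d, b, c), c ∪ d ∪ f(b, a, b)), f(f(inv(d), a ∪ b ∪ b, f(a, c, a)), a ∪ b ∪ b ∪ f(d, b, c), inv(a) ∪ inv(c)), f(inv(a) ∪ inv(c) ∪ inv(d) ∪ inv(d), a ∪ c ∪ c ∪ inv(d), d ∪ d ∪ f(c, d, a)))

Answer: yes — both canonical forms are a ∪ d ∪ f(c ∪ d ∪ d ∪ d ∪ d ∪ d ∪ f(d, a, b), d, b) ∪ f(f(a ∪ d ∪ f(a, d, a), b ∪ c ∪ c ∪ f(d, b, c), c ∪ d ∪ f(b, a, b)), f(f(inv(d), a ∪ b ∪ b, f(a, c, a)), a ∪ b ∪ b ∪ f(d, b, c), inv(a) ∪ inv(c)), f(inv(a) ∪ inv(c) ∪ inv(d) ∪ inv(d), a ∪ c ∪ c ∪ inv(d), d ∪ d ∪ f(c, d, a)))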